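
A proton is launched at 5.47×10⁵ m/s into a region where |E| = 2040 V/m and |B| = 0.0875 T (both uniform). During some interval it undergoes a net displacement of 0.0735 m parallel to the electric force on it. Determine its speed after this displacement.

B does no work; ΔKE = |q|E d.
½mv_f² = ½mv₀² + |q|Ed = ½(1.673×10⁻²⁷)(5.47×10⁵)² + (1.602×10⁻¹⁹)(2040)(0.0735) ≈ 2.503×10⁻¹⁶ J + 2.402×10⁻¹⁷ J ≈ 2.743×10⁻¹⁶ J.
v_f = √(2·2.743×10⁻¹⁶/1.673×10⁻²⁷) ≈ 5.73×10⁵ m/s.

v_f ≈ 5.73×10⁵ m/s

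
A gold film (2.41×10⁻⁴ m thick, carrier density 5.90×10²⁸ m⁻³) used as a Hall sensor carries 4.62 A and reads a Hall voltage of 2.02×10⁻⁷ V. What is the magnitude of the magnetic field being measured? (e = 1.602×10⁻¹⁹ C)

B ≈ 0.0996 T

From V_H = IB/(n e t), B = V_H n e t / I.
B = (2.02×10⁻⁷)(5.90×10²⁸)(1.602×10⁻¹⁹)(2.41×10⁻⁴)/4.62 ≈ 0.0996 T.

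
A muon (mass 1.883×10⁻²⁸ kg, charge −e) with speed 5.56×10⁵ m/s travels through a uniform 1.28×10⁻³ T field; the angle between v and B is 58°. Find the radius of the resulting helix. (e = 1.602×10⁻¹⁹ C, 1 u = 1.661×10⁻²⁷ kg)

r ≈ 0.433 m

v⊥ = v sinθ = 5.56×10⁵·sin58° ≈ 4.715×10⁵ m/s.
r = m v⊥/(|q|B) = (1.883×10⁻²⁸)(4.715×10⁵)/((1.602×10⁻¹⁹)(1.28×10⁻³)) ≈ 0.433 m.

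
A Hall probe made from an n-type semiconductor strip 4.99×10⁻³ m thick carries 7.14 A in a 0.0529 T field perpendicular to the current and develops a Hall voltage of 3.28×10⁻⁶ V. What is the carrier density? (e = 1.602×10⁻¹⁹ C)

From V_H = IB/(n e t), n = IB/(V_H e t).
n = (7.14)(0.0529)/((3.28×10⁻⁶)(1.602×10⁻¹⁹)(4.99×10⁻³)) ≈ 1.44×10²⁶ m⁻³.

n ≈ 1.44×10²⁶ m⁻³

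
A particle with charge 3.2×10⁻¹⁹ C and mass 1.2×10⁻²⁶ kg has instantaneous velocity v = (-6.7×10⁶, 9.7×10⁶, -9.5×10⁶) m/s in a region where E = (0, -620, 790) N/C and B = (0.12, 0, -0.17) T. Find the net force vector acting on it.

v×B = (-1.65×10⁶, -2.28×10⁶, -1.16×10⁶) N/C.
E + v×B = (-1.65×10⁶, -2.28×10⁶, -1.16×10⁶) N/C.
F = q(E + v×B) = (3.2×10⁻¹⁹ C)·(-1.65×10⁶, -2.28×10⁶, -1.16×10⁶) = (-5.28×10⁻¹³, -7.29×10⁻¹³, -3.72×10⁻¹³) N.

F ≈ (-5.28×10⁻¹³, -7.29×10⁻¹³, -3.72×10⁻¹³) N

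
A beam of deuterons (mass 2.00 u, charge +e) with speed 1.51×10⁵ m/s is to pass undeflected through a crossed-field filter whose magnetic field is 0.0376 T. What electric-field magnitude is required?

E = 5680 V/m

For straight-line motion qE = qvB, so E = vB.
E = 1.51×10⁵ × 0.0376 = 5680 V/m.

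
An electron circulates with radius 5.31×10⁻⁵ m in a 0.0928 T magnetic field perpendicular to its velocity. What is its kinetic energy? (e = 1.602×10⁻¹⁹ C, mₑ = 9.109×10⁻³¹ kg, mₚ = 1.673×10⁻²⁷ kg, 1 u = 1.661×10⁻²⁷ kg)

KE ≈ 2.14 eV

v = |q|Br/m, then KE = ½mv² = (qBr)²/(2m).
v = (1.602×10⁻¹⁹)(0.0928)(5.31×10⁻⁵)/9.109×10⁻³¹ ≈ 8.666×10⁵ m/s.
KE = ½(9.109×10⁻³¹)(8.666×10⁵)² ≈ 3.42×10⁻¹⁹ J = 2.14 eV.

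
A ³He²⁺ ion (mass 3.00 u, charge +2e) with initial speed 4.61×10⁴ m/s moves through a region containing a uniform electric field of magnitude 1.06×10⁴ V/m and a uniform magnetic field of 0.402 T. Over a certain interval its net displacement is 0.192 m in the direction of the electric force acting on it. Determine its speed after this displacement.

v_f ≈ 5.14×10⁵ m/s

B does no work; ΔKE = |q|E d.
½mv_f² = ½mv₀² + |q|Ed = ½(4.983×10⁻²⁷)(4.61×10⁴)² + (3.204×10⁻¹⁹)(1.06×10⁴)(0.192) ≈ 5.295×10⁻¹⁸ J + 6.521×10⁻¹⁶ J ≈ 6.574×10⁻¹⁶ J.
v_f = √(2·6.574×10⁻¹⁶/4.983×10⁻²⁷) ≈ 5.14×10⁵ m/s.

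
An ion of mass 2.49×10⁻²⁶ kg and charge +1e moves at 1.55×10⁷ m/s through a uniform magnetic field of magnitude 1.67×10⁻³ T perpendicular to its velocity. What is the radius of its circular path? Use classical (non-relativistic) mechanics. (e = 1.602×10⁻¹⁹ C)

The magnetic force provides the centripetal force: |q|vB = mv²/r.
r = mv/(|q|B) = (2.49×10⁻²⁶)(1.55×10⁷)/((1.602×10⁻¹⁹)(1.67×10⁻³)) ≈ 1440 m.

r ≈ 1440 m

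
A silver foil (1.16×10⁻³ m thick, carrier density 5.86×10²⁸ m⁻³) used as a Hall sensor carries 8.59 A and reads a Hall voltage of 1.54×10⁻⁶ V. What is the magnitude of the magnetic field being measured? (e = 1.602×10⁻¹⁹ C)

B ≈ 1.95 T

From V_H = IB/(n e t), B = V_H n e t / I.
B = (1.54×10⁻⁶)(5.86×10²⁸)(1.602×10⁻¹⁹)(1.16×10⁻³)/8.59 ≈ 1.95 T.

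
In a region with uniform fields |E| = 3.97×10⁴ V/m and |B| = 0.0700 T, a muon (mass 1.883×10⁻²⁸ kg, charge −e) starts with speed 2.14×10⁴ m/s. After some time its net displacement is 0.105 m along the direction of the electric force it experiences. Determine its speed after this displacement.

B does no work; ΔKE = |q|E d.
½mv_f² = ½mv₀² + |q|Ed = ½(1.883×10⁻²⁸)(2.14×10⁴)² + (1.602×10⁻¹⁹)(3.97×10⁴)(0.105) ≈ 4.312×10⁻²⁰ J + 6.678×10⁻¹⁶ J ≈ 6.678×10⁻¹⁶ J.
v_f = √(2·6.678×10⁻¹⁶/1.883×10⁻²⁸) ≈ 2.66×10⁶ m/s.

v_f ≈ 2.66×10⁶ m/s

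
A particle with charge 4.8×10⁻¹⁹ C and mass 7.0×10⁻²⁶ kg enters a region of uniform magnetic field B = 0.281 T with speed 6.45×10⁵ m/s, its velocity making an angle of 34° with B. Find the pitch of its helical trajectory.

p ≈ 1.74 m

v∥ = v cosθ = 6.45×10⁵·cos34° ≈ 5.347×10⁵ m/s.
T = 2πm/(|q|B) = 2π(7.0×10⁻²⁶)/((4.8×10⁻¹⁹)(0.281)) ≈ 3.261×10⁻⁶ s.
pitch = v∥ T = (5.347×10⁵)(3.261×10⁻⁶) ≈ 1.74 m.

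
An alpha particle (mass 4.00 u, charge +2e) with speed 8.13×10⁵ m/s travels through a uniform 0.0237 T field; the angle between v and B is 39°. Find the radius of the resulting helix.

v⊥ = v sinθ = 8.13×10⁵·sin39° ≈ 5.116×10⁵ m/s.
r = m v⊥/(|q|B) = (6.644×10⁻²⁷)(5.116×10⁵)/((3.204×10⁻¹⁹)(0.0237)) ≈ 0.448 m.

r ≈ 0.448 m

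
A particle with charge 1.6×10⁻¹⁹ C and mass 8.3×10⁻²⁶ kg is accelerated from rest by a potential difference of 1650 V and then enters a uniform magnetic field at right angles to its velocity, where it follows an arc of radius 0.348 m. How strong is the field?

v = √(2|q|V/m) = √(2·1.6×10⁻¹⁹·1650/8.3×10⁻²⁶) ≈ 7.976×10⁴ m/s.
B = mv/(|q|r) = (8.3×10⁻²⁶)(7.976×10⁴)/((1.6×10⁻¹⁹)(0.348)) ≈ 0.119 T.

B ≈ 0.119 T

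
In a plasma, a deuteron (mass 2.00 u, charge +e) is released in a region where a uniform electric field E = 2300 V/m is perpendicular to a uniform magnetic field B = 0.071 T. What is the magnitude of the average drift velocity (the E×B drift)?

In crossed fields the guiding centre drifts at v_d = |E×B|/B² = E/B, independent of charge and mass.
v_d = 2300/0.071 = 3.2×10⁴ m/s.

v_d ≈ 3.2×10⁴ m/s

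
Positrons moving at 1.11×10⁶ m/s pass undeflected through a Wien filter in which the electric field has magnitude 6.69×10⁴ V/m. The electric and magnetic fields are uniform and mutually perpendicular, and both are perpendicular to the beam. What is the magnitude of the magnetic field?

Balance of forces in the selector: qE = qvB ⇒ B = E/v.
B = 6.69×10⁴/1.11×10⁶ = 0.0603 T.

B = 0.0603 T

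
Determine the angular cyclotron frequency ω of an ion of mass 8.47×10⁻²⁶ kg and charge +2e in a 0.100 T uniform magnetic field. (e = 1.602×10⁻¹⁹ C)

ω = |q|B/m.
ω = (3.204×10⁻¹⁹)(0.100)/8.47×10⁻²⁶ ≈ 3.78×10⁵ rad/s.

ω ≈ 3.78×10⁵ rad/s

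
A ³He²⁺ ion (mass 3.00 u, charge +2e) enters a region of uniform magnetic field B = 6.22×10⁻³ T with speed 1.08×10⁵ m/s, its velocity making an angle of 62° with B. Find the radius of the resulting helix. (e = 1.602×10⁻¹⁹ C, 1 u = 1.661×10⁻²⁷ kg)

v⊥ = v sinθ = 1.08×10⁵·sin62° ≈ 9.536×10⁴ m/s.
r = m v⊥/(|q|B) = (4.983×10⁻²⁷)(9.536×10⁴)/((3.204×10⁻¹⁹)(6.22×10⁻³)) ≈ 0.238 m.

r ≈ 0.238 m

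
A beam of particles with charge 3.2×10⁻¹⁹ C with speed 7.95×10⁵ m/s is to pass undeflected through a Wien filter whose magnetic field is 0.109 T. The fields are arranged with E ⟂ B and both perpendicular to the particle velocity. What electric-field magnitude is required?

For straight-line motion qE = qvB, so E = vB.
E = 7.95×10⁵ × 0.109 = 8.67×10⁴ V/m.

E = 8.67×10⁴ V/m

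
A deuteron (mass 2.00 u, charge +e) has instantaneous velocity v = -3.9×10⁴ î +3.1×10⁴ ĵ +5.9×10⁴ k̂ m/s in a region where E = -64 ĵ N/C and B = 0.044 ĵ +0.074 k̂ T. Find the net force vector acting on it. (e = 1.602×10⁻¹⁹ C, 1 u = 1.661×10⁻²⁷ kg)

v×B = (-302, 2890, -1720) N/C.
E + v×B = (-302, 2820, -1720) N/C.
F = q(E + v×B) = (1.602×10⁻¹⁹ C)·(-302, 2820, -1720) = (-4.84×10⁻¹⁷, 4.52×10⁻¹⁶, -2.75×10⁻¹⁶) N.

F ≈ (-4.84×10⁻¹⁷, 4.52×10⁻¹⁶, -2.75×10⁻¹⁶) N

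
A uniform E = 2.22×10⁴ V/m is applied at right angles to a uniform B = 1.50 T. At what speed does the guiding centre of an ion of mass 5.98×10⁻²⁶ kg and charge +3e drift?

The E×B drift speed is v_d = E/B.
v_d = 2.22×10⁴/1.50 = 1.48×10⁴ m/s.

v_d ≈ 1.48×10⁴ m/s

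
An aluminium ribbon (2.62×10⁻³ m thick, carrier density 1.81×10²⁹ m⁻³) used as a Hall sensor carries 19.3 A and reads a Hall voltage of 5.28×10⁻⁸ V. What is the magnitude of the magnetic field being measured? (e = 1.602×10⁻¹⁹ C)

B ≈ 0.208 T

From V_H = IB/(n e t), B = V_H n e t / I.
B = (5.28×10⁻⁸)(1.81×10²⁹)(1.602×10⁻¹⁹)(2.62×10⁻³)/19.3 ≈ 0.208 T.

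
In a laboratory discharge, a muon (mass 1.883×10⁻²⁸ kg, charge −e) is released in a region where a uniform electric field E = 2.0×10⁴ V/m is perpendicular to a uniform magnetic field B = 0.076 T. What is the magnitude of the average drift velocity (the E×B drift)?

In crossed fields the guiding centre drifts at v_d = |E×B|/B² = E/B, independent of charge and mass.
v_d = 2.0×10⁴/0.076 = 2.6×10⁵ m/s.

v_d ≈ 2.6×10⁵ m/s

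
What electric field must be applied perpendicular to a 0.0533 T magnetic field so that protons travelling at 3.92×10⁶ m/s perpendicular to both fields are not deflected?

E = 2.09×10⁵ V/m

For straight-line motion qE = qvB, so E = vB.
E = 3.92×10⁶ × 0.0533 = 2.09×10⁵ V/m.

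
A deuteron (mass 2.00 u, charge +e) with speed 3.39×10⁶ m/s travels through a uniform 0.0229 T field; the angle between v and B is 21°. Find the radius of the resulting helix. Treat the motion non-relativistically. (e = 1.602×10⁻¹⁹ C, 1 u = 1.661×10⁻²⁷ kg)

v⊥ = v sinθ = 3.39×10⁶·sin21° ≈ 1.215×10⁶ m/s.
r = m v⊥/(|q|B) = (3.322×10⁻²⁷)(1.215×10⁶)/((1.602×10⁻¹⁹)(0.0229)) ≈ 1.10 m.

r ≈ 1.10 m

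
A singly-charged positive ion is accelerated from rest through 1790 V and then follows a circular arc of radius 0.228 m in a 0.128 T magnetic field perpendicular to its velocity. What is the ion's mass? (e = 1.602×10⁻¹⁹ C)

Combine |q|V = ½mv² and r = mv/(|q|B): eliminate v to get m = qB²r²/(2V).
m = (1.602×10⁻¹⁹)(0.128)²(0.228)²/(2·1790) ≈ 3.81×10⁻²⁶ kg.

m ≈ 3.81×10⁻²⁶ kg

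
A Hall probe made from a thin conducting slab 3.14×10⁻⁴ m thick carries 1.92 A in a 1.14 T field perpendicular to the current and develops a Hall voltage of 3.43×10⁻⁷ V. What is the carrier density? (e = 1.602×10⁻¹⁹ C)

n ≈ 1.27×10²⁹ m⁻³

From V_H = IB/(n e t), n = IB/(V_H e t).
n = (1.92)(1.14)/((3.43×10⁻⁷)(1.602×10⁻¹⁹)(3.14×10⁻⁴)) ≈ 1.27×10²⁹ m⁻³.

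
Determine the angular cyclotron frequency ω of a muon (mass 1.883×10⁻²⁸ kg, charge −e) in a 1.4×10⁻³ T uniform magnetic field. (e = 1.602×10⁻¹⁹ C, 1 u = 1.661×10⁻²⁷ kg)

ω = |q|B/m.
ω = (1.602×10⁻¹⁹)(1.4×10⁻³)/1.883×10⁻²⁸ ≈ 1.2×10⁶ rad/s.

ω ≈ 1.2×10⁶ rad/s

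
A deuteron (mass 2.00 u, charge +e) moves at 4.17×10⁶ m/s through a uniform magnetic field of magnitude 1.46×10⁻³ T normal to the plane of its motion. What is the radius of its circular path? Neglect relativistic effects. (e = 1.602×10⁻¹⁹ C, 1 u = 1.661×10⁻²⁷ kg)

r ≈ 59.2 m

The magnetic force provides the centripetal force: |q|vB = mv²/r.
r = mv/(|q|B) = (3.322×10⁻²⁷)(4.17×10⁶)/((1.602×10⁻¹⁹)(1.46×10⁻³)) ≈ 59.2 m.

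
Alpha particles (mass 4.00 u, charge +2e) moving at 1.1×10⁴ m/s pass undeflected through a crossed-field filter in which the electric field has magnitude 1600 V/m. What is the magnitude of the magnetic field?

B = 0.15 T

Balance of forces in the selector: qE = qvB ⇒ B = E/v.
B = 1600/1.1×10⁴ = 0.15 T.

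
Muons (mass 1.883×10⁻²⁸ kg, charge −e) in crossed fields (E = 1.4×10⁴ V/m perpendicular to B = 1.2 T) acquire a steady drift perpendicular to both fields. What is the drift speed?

In crossed fields the guiding centre drifts at v_d = |E×B|/B² = E/B, independent of charge and mass.
v_d = 1.4×10⁴/1.2 = 1.2×10⁴ m/s.

v_d ≈ 1.2×10⁴ m/s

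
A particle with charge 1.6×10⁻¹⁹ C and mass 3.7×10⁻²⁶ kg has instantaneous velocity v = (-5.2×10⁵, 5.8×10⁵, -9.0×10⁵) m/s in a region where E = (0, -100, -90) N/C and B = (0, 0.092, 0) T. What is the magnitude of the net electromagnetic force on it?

v×B = (8.28×10⁴, 0, -4.78×10⁴) N/C.
E + v×B = (8.28×10⁴, -100, -4.79×10⁴) N/C.
F = q(E + v×B) = (1.6×10⁻¹⁹ C)·(8.28×10⁴, -100, -4.79×10⁴) = (1.32×10⁻¹⁴, -1.60×10⁻¹⁷, -7.67×10⁻¹⁵) N.
|F| = 1.53×10⁻¹⁴ N.

|F| ≈ 1.53×10⁻¹⁴ N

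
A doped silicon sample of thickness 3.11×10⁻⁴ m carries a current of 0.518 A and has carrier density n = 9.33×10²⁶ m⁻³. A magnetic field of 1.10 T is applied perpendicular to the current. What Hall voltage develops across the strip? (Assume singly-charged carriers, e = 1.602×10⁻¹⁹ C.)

V_H ≈ 1.23×10⁻⁵ V

V_H = IB/(n e t).
V_H = (0.518)(1.10)/((9.33×10²⁶)(1.602×10⁻¹⁹)(3.11×10⁻⁴)) ≈ 1.23×10⁻⁵ V.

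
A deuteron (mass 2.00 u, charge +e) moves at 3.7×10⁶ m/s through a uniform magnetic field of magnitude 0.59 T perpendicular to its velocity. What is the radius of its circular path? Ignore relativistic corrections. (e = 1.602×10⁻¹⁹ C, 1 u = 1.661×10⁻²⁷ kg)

r ≈ 0.13 m

The magnetic force provides the centripetal force: |q|vB = mv²/r.
r = mv/(|q|B) = (3.322×10⁻²⁷)(3.7×10⁶)/((1.602×10⁻¹⁹)(0.59)) ≈ 0.13 m.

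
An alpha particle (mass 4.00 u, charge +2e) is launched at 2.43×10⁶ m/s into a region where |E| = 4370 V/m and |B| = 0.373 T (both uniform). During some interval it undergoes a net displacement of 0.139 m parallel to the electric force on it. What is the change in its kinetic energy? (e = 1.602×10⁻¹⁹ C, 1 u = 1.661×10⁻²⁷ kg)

ΔKE ≈ 1.95×10⁻¹⁶ J

The magnetic force is always ⟂ v and does no work; only the electric force changes KE.
ΔKE = F_E · d = |q|E d = (3.204×10⁻¹⁹)(4370)(0.139) ≈ 1.95×10⁻¹⁶ J.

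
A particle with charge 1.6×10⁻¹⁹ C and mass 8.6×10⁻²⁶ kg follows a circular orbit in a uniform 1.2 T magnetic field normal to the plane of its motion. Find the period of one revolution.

T ≈ 2.8×10⁻⁶ s

The cyclotron period depends only on m, q, B: T = 2πm/(|q|B).
T = 2π(8.6×10⁻²⁶)/((1.6×10⁻¹⁹)(1.2)) ≈ 2.8×10⁻⁶ s.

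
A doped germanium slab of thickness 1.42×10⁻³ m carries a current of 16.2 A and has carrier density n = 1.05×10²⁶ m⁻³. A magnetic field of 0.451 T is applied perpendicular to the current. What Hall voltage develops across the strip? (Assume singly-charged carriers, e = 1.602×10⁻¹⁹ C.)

V_H ≈ 3.06×10⁻⁴ V

V_H = IB/(n e t).
V_H = (16.2)(0.451)/((1.05×10²⁶)(1.602×10⁻¹⁹)(1.42×10⁻³)) ≈ 3.06×10⁻⁴ V.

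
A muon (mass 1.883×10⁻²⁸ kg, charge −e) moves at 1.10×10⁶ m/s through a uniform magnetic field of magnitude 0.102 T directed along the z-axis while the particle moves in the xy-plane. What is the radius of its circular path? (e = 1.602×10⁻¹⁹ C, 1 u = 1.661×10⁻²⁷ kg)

r ≈ 0.0127 m

The magnetic force provides the centripetal force: |q|vB = mv²/r.
r = mv/(|q|B) = (1.883×10⁻²⁸)(1.10×10⁶)/((1.602×10⁻¹⁹)(0.102)) ≈ 0.0127 m.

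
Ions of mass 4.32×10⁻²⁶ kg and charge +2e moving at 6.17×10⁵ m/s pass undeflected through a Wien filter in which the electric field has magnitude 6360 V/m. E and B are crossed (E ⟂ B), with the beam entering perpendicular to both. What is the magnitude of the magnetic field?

B = 0.0103 T

Balance of forces in the selector: qE = qvB ⇒ B = E/v.
B = 6360/6.17×10⁵ = 0.0103 T.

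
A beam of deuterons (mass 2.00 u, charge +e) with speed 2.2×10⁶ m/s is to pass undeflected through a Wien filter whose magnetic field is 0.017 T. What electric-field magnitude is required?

For straight-line motion qE = qvB, so E = vB.
E = 2.2×10⁶ × 0.017 = 3.7×10⁴ V/m.

E = 3.7×10⁴ V/m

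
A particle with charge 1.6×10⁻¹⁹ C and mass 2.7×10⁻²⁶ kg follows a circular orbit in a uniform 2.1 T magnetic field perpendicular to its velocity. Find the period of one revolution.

The cyclotron period depends only on m, q, B: T = 2πm/(|q|B).
T = 2π(2.7×10⁻²⁶)/((1.6×10⁻¹⁹)(2.1)) ≈ 5.0×10⁻⁷ s.

T ≈ 5.0×10⁻⁷ s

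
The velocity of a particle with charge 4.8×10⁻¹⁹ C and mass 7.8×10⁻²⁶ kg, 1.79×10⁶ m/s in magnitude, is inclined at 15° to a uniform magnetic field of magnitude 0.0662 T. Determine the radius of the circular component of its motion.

r ≈ 1.14 m

v⊥ = v sinθ = 1.79×10⁶·sin15° ≈ 4.633×10⁵ m/s.
r = m v⊥/(|q|B) = (7.8×10⁻²⁶)(4.633×10⁵)/((4.8×10⁻¹⁹)(0.0662)) ≈ 1.14 m.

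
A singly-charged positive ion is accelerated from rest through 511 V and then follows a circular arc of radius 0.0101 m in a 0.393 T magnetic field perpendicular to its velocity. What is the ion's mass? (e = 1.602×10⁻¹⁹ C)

m ≈ 2.47×10⁻²⁷ kg

Combine |q|V = ½mv² and r = mv/(|q|B): eliminate v to get m = qB²r²/(2V).
m = (1.602×10⁻¹⁹)(0.393)²(0.0101)²/(2·511) ≈ 2.47×10⁻²⁷ kg.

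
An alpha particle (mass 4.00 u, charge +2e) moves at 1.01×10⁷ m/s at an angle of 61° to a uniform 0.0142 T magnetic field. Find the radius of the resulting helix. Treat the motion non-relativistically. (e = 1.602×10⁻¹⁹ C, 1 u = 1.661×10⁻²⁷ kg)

r ≈ 12.9 m

v⊥ = v sinθ = 1.01×10⁷·sin61° ≈ 8.834×10⁶ m/s.
r = m v⊥/(|q|B) = (6.644×10⁻²⁷)(8.834×10⁶)/((3.204×10⁻¹⁹)(0.0142)) ≈ 12.9 m.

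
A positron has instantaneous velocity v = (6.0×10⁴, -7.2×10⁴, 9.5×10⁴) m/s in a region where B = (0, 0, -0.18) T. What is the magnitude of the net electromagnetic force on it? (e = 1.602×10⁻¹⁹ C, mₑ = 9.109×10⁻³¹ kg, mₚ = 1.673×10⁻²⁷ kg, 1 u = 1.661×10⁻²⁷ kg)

|F| ≈ 2.70×10⁻¹⁵ N

v×B = (1.30×10⁴, 1.08×10⁴, 0) N/C.
F = q v×B = (1.602×10⁻¹⁹ C)·(1.30×10⁴, 1.08×10⁴, 0) = (2.08×10⁻¹⁵, 1.73×10⁻¹⁵, 0) N.
|F| = 2.70×10⁻¹⁵ N.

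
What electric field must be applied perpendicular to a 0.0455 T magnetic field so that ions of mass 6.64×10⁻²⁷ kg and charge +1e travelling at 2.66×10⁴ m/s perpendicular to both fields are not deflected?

E = 1210 V/m

For straight-line motion qE = qvB, so E = vB.
E = 2.66×10⁴ × 0.0455 = 1210 V/m.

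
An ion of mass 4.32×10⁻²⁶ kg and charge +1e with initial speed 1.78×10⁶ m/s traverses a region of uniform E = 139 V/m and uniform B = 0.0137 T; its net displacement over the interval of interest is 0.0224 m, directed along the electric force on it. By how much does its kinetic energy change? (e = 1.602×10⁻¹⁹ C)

ΔKE ≈ 4.99×10⁻¹⁹ J

The magnetic force is always ⟂ v and does no work; only the electric force changes KE.
ΔKE = F_E · d = |q|E d = (1.602×10⁻¹⁹)(139)(0.0224) ≈ 4.99×10⁻¹⁹ J.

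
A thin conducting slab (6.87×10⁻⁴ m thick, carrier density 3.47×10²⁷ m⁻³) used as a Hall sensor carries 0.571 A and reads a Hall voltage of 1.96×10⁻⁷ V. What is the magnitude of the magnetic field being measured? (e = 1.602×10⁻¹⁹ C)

B ≈ 0.131 T

From V_H = IB/(n e t), B = V_H n e t / I.
B = (1.96×10⁻⁷)(3.47×10²⁷)(1.602×10⁻¹⁹)(6.87×10⁻⁴)/0.571 ≈ 0.131 T.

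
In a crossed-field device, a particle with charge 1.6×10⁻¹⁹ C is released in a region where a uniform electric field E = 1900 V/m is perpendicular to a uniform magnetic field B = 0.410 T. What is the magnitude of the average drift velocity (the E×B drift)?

The E×B drift speed is v_d = E/B.
v_d = 1900/0.410 = 4630 m/s.

v_d ≈ 4630 m/s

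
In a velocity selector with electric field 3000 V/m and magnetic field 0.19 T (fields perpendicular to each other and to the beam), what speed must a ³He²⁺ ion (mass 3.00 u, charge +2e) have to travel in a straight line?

For undeflected motion the electric and magnetic forces balance: qE = qvB.
v = E/B = 3000/0.19 = 1.6×10⁴ m/s.

v = 1.6×10⁴ m/s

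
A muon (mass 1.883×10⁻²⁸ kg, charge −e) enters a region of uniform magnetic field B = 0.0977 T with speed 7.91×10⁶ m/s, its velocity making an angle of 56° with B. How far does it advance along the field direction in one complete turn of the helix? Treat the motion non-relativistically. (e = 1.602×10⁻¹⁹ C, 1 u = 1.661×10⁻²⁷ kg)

v∥ = v cosθ = 7.91×10⁶·cos56° ≈ 4.423×10⁶ m/s.
T = 2πm/(|q|B) = 2π(1.883×10⁻²⁸)/((1.602×10⁻¹⁹)(0.0977)) ≈ 7.559×10⁻⁸ s.
pitch = v∥ T = (4.423×10⁶)(7.559×10⁻⁸) ≈ 0.334 m.

p ≈ 0.334 m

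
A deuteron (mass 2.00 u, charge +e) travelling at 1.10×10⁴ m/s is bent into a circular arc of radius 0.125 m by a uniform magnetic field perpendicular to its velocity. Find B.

From |q|vB = mv²/r, B = mv/(|q|r).
B = (3.322×10⁻²⁷)(1.10×10⁴)/((1.602×10⁻¹⁹)(0.125)) ≈ 1.82×10⁻³ T.

B ≈ 1.82×10⁻³ T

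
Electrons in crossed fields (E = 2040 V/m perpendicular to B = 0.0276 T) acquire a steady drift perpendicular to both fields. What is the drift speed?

v_d ≈ 7.39×10⁴ m/s

The E×B drift speed is v_d = E/B.
v_d = 2040/0.0276 = 7.39×10⁴ m/s.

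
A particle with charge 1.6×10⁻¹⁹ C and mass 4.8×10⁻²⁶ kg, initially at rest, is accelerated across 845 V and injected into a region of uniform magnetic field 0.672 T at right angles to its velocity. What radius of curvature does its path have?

r ≈ 0.0335 m

Acceleration: |q|V = ½mv² ⇒ v = √(2|q|V/m) = √(2·1.6×10⁻¹⁹·845/4.8×10⁻²⁶) ≈ 7.506×10⁴ m/s.
In the field: r = mv/(|q|B) = (4.8×10⁻²⁶)(7.506×10⁴)/((1.6×10⁻¹⁹)(0.672)) ≈ 0.0335 m.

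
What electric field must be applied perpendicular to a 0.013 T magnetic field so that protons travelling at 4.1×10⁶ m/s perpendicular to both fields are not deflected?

E = 5.3×10⁴ V/m

For straight-line motion qE = qvB, so E = vB.
E = 4.1×10⁶ × 0.013 = 5.3×10⁴ V/m.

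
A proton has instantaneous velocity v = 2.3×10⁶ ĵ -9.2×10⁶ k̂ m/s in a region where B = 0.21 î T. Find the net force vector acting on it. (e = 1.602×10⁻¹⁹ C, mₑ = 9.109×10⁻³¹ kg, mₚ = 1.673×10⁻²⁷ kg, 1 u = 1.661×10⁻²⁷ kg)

F ≈ (0, -3.10×10⁻¹³, -7.74×10⁻¹⁴) N

v×B = (0, -1.93×10⁶, -4.83×10⁵) N/C.
F = q v×B = (1.602×10⁻¹⁹ C)·(0, -1.93×10⁶, -4.83×10⁵) = (0, -3.10×10⁻¹³, -7.74×10⁻¹⁴) N.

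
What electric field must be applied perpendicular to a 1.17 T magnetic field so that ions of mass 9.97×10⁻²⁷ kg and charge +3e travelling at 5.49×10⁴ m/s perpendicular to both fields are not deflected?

For straight-line motion qE = qvB, so E = vB.
E = 5.49×10⁴ × 1.17 = 6.42×10⁴ V/m.

E = 6.42×10⁴ V/m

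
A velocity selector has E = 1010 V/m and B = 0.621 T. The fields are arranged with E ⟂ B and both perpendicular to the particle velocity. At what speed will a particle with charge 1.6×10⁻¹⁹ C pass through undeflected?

For undeflected motion the electric and magnetic forces balance: qE = qvB.
v = E/B = 1010/0.621 = 1630 m/s.
The result is independent of the particle's charge and mass.

v = 1630 m/s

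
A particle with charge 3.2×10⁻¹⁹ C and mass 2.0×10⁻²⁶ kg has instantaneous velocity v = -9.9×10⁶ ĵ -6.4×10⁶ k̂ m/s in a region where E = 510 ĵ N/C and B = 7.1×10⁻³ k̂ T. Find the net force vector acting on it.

F ≈ (-2.25×10⁻¹⁴, 1.63×10⁻¹⁶, 0) N

v×B = (-7.03×10⁴, 0, 0) N/C.
E + v×B = (-7.03×10⁴, 510, 0) N/C.
F = q(E + v×B) = (3.2×10⁻¹⁹ C)·(-7.03×10⁴, 510, 0) = (-2.25×10⁻¹⁴, 1.63×10⁻¹⁶, 0) N.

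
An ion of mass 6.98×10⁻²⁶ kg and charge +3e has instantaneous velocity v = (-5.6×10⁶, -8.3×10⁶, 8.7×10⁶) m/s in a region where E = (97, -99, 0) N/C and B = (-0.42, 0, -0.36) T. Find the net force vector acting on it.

v×B = (2.99×10⁶, -5.67×10⁶, -3.49×10⁶) N/C.
E + v×B = (2.99×10⁶, -5.67×10⁶, -3.49×10⁶) N/C.
F = q(E + v×B) = (4.806×10⁻¹⁹ C)·(2.99×10⁶, -5.67×10⁶, -3.49×10⁶) = (1.44×10⁻¹², -2.73×10⁻¹², -1.68×10⁻¹²) N.

F ≈ (1.44×10⁻¹², -2.73×10⁻¹², -1.68×10⁻¹²) N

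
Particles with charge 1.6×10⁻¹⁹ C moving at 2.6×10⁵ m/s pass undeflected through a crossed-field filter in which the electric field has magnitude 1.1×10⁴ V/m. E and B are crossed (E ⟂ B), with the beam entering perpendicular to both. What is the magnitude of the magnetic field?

Balance of forces in the selector: qE = qvB ⇒ B = E/v.
B = 1.1×10⁴/2.6×10⁵ = 0.042 T.

B = 0.042 T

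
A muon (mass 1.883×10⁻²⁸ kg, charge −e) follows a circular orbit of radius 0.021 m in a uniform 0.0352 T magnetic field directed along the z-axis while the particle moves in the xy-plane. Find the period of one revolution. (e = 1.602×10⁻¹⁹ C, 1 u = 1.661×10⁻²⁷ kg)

The cyclotron period depends only on m, q, B: T = 2πm/(|q|B).
T = 2π(1.883×10⁻²⁸)/((1.602×10⁻¹⁹)(0.0352)) ≈ 2.10×10⁻⁷ s.

T ≈ 2.10×10⁻⁷ s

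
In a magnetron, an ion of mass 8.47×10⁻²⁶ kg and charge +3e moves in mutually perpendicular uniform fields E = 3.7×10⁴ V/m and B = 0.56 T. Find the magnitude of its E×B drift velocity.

The steady drift has the magnetic force balancing the electric force, so v_d = E/B.
v_d = 3.7×10⁴/0.56 = 6.6×10⁴ m/s.

v_d ≈ 6.6×10⁴ m/s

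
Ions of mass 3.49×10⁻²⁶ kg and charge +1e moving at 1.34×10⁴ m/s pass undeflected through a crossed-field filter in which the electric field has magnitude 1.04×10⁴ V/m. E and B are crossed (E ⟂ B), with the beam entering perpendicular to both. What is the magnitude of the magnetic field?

B = 0.776 T

Balance of forces in the selector: qE = qvB ⇒ B = E/v.
B = 1.04×10⁴/1.34×10⁴ = 0.776 T.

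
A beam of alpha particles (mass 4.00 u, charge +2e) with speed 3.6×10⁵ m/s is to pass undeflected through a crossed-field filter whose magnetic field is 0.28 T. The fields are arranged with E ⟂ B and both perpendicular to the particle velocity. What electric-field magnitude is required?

For straight-line motion qE = qvB, so E = vB.
E = 3.6×10⁵ × 0.28 = 1.0×10⁵ V/m.

E = 1.0×10⁵ V/m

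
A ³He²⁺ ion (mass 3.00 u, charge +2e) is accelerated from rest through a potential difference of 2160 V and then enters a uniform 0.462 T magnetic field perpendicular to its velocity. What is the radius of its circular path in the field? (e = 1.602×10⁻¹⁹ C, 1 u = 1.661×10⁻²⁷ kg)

r ≈ 0.0177 m

Acceleration: |q|V = ½mv² ⇒ v = √(2|q|V/m) = √(2·3.204×10⁻¹⁹·2160/4.983×10⁻²⁷) ≈ 5.270×10⁵ m/s.
In the field: r = mv/(|q|B) = (4.983×10⁻²⁷)(5.270×10⁵)/((3.204×10⁻¹⁹)(0.462)) ≈ 0.0177 m.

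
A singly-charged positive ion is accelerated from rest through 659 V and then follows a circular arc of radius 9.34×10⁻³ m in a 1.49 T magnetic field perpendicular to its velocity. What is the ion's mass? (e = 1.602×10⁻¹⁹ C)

Combine |q|V = ½mv² and r = mv/(|q|B): eliminate v to get m = qB²r²/(2V).
m = (1.602×10⁻¹⁹)(1.49)²(9.34×10⁻³)²/(2·659) ≈ 2.35×10⁻²⁶ kg.

m ≈ 2.35×10⁻²⁶ kg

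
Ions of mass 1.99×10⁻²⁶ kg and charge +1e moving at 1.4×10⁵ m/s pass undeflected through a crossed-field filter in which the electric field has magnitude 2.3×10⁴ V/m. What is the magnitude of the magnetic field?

B = 0.16 T

Balance of forces in the selector: qE = qvB ⇒ B = E/v.
B = 2.3×10⁴/1.4×10⁵ = 0.16 T.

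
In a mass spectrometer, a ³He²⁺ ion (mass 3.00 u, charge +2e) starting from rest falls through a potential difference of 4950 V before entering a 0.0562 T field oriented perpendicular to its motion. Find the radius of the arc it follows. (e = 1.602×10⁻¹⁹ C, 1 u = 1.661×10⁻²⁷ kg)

Acceleration: |q|V = ½mv² ⇒ v = √(2|q|V/m) = √(2·3.204×10⁻¹⁹·4950/4.983×10⁻²⁷) ≈ 7.978×10⁵ m/s.
In the field: r = mv/(|q|B) = (4.983×10⁻²⁷)(7.978×10⁵)/((3.204×10⁻¹⁹)(0.0562)) ≈ 0.221 m.

r ≈ 0.221 m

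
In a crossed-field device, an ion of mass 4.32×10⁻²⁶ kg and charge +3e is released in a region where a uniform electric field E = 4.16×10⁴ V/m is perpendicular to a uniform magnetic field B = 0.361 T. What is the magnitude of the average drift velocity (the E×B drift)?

The steady drift has the magnetic force balancing the electric force, so v_d = E/B.
v_d = 4.16×10⁴/0.361 = 1.15×10⁵ m/s.

v_d ≈ 1.15×10⁵ m/s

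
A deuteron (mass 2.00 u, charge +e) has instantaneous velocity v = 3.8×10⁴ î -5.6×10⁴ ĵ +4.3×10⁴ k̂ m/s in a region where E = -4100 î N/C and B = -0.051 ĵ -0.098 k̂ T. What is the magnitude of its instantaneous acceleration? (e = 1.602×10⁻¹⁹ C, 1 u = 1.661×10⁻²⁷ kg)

|a| ≈ 2.66×10¹¹ m/s²

v×B = (7680, 3720, -1940) N/C.
E + v×B = (3580, 3720, -1940) N/C.
F = q(E + v×B) = (1.602×10⁻¹⁹ C)·(3580, 3720, -1940) = (5.74×10⁻¹⁶, 5.97×10⁻¹⁶, -3.10×10⁻¹⁶) N.
|a| = |F|/m = 8.840×10⁻¹⁶/3.322×10⁻²⁷ ≈ 2.66×10¹¹ m/s².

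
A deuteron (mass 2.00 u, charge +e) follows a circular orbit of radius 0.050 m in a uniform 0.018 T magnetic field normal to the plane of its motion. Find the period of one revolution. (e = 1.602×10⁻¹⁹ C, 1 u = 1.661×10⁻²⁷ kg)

The cyclotron period depends only on m, q, B: T = 2πm/(|q|B).
T = 2π(3.322×10⁻²⁷)/((1.602×10⁻¹⁹)(0.018)) ≈ 7.2×10⁻⁶ s.

T ≈ 7.2×10⁻⁶ s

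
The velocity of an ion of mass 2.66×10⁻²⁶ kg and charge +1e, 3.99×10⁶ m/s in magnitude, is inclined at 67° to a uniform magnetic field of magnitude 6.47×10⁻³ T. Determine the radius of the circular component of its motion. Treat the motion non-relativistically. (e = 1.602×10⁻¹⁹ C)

r ≈ 94.3 m

v⊥ = v sinθ = 3.99×10⁶·sin67° ≈ 3.673×10⁶ m/s.
r = m v⊥/(|q|B) = (2.66×10⁻²⁶)(3.673×10⁶)/((1.602×10⁻¹⁹)(6.47×10⁻³)) ≈ 94.3 m.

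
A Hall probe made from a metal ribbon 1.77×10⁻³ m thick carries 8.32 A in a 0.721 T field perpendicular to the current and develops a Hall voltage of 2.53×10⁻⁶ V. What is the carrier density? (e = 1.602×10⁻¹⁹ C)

n ≈ 8.36×10²⁷ m⁻³

From V_H = IB/(n e t), n = IB/(V_H e t).
n = (8.32)(0.721)/((2.53×10⁻⁶)(1.602×10⁻¹⁹)(1.77×10⁻³)) ≈ 8.36×10²⁷ m⁻³.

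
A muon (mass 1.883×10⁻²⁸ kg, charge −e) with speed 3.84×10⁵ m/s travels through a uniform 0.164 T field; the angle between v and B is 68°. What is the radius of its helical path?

v⊥ = v sinθ = 3.84×10⁵·sin68° ≈ 3.560×10⁵ m/s.
r = m v⊥/(|q|B) = (1.883×10⁻²⁸)(3.560×10⁵)/((1.602×10⁻¹⁹)(0.164)) ≈ 2.55×10⁻³ m.

r ≈ 2.55×10⁻³ m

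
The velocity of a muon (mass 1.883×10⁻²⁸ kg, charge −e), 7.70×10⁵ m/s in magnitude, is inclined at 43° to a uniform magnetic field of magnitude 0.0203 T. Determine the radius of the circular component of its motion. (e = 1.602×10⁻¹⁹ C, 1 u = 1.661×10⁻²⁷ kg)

r ≈ 0.0304 m

v⊥ = v sinθ = 7.70×10⁵·sin43° ≈ 5.251×10⁵ m/s.
r = m v⊥/(|q|B) = (1.883×10⁻²⁸)(5.251×10⁵)/((1.602×10⁻¹⁹)(0.0203)) ≈ 0.0304 m.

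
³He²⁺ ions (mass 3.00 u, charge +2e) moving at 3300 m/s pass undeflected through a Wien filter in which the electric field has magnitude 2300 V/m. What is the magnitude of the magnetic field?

Balance of forces in the selector: qE = qvB ⇒ B = E/v.
B = 2300/3300 = 0.70 T.

B = 0.70 T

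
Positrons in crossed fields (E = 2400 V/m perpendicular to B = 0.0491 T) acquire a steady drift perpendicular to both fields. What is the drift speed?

The steady drift has the magnetic force balancing the electric force, so v_d = E/B.
v_d = 2400/0.0491 = 4.89×10⁴ m/s.

v_d ≈ 4.89×10⁴ m/s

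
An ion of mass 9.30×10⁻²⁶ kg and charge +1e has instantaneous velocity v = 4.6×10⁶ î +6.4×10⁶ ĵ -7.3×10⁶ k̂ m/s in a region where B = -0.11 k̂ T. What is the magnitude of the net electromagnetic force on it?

|F| ≈ 1.39×10⁻¹³ N

v×B = (-7.04×10⁵, 5.06×10⁵, 0) N/C.
F = q v×B = (1.602×10⁻¹⁹ C)·(-7.04×10⁵, 5.06×10⁵, 0) = (-1.13×10⁻¹³, 8.11×10⁻¹⁴, 0) N.
|F| = 1.39×10⁻¹³ N.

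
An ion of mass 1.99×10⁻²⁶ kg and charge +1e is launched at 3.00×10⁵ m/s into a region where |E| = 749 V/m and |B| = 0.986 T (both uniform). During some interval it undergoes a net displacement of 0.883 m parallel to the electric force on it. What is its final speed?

v_f ≈ 3.17×10⁵ m/s

B does no work; ΔKE = |q|E d.
½mv_f² = ½mv₀² + |q|Ed = ½(1.99×10⁻²⁶)(3.00×10⁵)² + (1.602×10⁻¹⁹)(749)(0.883) ≈ 8.955×10⁻¹⁶ J + 1.060×10⁻¹⁶ J ≈ 1.001×10⁻¹⁵ J.
v_f = √(2·1.001×10⁻¹⁵/1.99×10⁻²⁶) ≈ 3.17×10⁵ m/s.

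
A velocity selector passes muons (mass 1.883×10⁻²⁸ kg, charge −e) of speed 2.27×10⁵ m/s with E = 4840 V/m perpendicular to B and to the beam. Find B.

B = 0.0213 T

Balance of forces in the selector: qE = qvB ⇒ B = E/v.
B = 4840/2.27×10⁵ = 0.0213 T.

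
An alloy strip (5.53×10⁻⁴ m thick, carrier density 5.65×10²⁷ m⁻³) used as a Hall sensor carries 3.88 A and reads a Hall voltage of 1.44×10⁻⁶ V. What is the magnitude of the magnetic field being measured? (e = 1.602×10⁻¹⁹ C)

From V_H = IB/(n e t), B = V_H n e t / I.
B = (1.44×10⁻⁶)(5.65×10²⁷)(1.602×10⁻¹⁹)(5.53×10⁻⁴)/3.88 ≈ 0.186 T.

B ≈ 0.186 T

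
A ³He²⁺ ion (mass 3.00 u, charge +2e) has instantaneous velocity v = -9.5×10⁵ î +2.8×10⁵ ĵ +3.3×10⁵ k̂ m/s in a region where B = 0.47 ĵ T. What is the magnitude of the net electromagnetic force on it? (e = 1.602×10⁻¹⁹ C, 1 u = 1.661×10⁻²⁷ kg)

v×B = (-1.55×10⁵, 0, -4.46×10⁵) N/C.
F = q v×B = (3.204×10⁻¹⁹ C)·(-1.55×10⁵, 0, -4.46×10⁵) = (-4.97×10⁻¹⁴, 0, -1.43×10⁻¹³) N.
|F| = 1.51×10⁻¹³ N.

|F| ≈ 1.51×10⁻¹³ N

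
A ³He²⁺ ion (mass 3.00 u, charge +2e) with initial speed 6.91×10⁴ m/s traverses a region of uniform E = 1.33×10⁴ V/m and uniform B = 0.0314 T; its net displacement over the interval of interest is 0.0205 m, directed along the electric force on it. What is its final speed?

v_f ≈ 2.00×10⁵ m/s

B does no work; ΔKE = |q|E d.
½mv_f² = ½mv₀² + |q|Ed = ½(4.983×10⁻²⁷)(6.91×10⁴)² + (3.204×10⁻¹⁹)(1.33×10⁴)(0.0205) ≈ 1.190×10⁻¹⁷ J + 8.736×10⁻¹⁷ J ≈ 9.925×10⁻¹⁷ J.
v_f = √(2·9.925×10⁻¹⁷/4.983×10⁻²⁷) ≈ 2.00×10⁵ m/s.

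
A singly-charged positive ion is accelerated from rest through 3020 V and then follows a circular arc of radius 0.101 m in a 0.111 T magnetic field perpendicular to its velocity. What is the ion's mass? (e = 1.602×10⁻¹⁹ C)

Combine |q|V = ½mv² and r = mv/(|q|B): eliminate v to get m = qB²r²/(2V).
m = (1.602×10⁻¹⁹)(0.111)²(0.101)²/(2·3020) ≈ 3.33×10⁻²⁷ kg.

m ≈ 3.33×10⁻²⁷ kg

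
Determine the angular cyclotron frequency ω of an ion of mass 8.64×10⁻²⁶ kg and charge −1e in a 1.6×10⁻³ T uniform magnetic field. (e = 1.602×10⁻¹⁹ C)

ω ≈ 3000 rad/s

ω = |q|B/m.
ω = (1.602×10⁻¹⁹)(1.6×10⁻³)/8.64×10⁻²⁶ ≈ 3000 rad/s.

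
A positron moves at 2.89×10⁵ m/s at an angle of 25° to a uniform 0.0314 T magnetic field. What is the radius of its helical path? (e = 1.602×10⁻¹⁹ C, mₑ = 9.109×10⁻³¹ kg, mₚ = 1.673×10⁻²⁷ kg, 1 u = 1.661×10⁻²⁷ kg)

r ≈ 2.21×10⁻⁵ m

v⊥ = v sinθ = 2.89×10⁵·sin25° ≈ 1.221×10⁵ m/s.
r = m v⊥/(|q|B) = (9.109×10⁻³¹)(1.221×10⁵)/((1.602×10⁻¹⁹)(0.0314)) ≈ 2.21×10⁻⁵ m.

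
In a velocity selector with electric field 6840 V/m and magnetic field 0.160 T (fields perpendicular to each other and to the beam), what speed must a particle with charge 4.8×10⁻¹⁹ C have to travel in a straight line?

v = 4.28×10⁴ m/s

Zero net Lorentz force requires |qE| = |q v×B|, i.e. E = vB.
v = E/B = 6840/0.160 = 4.28×10⁴ m/s.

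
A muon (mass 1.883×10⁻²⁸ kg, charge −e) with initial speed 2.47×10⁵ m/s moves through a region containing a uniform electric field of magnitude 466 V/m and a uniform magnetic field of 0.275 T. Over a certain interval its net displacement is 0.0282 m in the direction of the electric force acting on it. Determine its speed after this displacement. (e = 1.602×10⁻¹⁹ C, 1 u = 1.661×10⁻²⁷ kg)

B does no work; ΔKE = |q|E d.
½mv_f² = ½mv₀² + |q|Ed = ½(1.883×10⁻²⁸)(2.47×10⁵)² + (1.602×10⁻¹⁹)(466)(0.0282) ≈ 5.744×10⁻¹⁸ J + 2.105×10⁻¹⁸ J ≈ 7.849×10⁻¹⁸ J.
v_f = √(2·7.849×10⁻¹⁸/1.883×10⁻²⁸) ≈ 2.89×10⁵ m/s.

v_f ≈ 2.89×10⁵ m/s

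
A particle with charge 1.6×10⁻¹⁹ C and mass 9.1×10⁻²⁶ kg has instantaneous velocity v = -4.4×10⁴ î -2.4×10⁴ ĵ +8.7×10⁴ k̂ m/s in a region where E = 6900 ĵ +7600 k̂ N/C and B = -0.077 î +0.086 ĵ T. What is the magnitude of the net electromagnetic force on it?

v×B = (-7480, -6700, -5630) N/C.
E + v×B = (-7480, 201, 1970) N/C.
F = q(E + v×B) = (1.6×10⁻¹⁹ C)·(-7480, 201, 1970) = (-1.20×10⁻¹⁵, 3.22×10⁻¹⁷, 3.15×10⁻¹⁶) N.
|F| = 1.24×10⁻¹⁵ N.

|F| ≈ 1.24×10⁻¹⁵ N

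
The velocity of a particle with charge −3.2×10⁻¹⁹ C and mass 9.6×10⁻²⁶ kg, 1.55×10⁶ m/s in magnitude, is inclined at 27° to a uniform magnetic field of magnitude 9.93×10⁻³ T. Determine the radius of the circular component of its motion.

r ≈ 21.3 m

v⊥ = v sinθ = 1.55×10⁶·sin27° ≈ 7.037×10⁵ m/s.
r = m v⊥/(|q|B) = (9.6×10⁻²⁶)(7.037×10⁵)/((3.2×10⁻¹⁹)(9.93×10⁻³)) ≈ 21.3 m.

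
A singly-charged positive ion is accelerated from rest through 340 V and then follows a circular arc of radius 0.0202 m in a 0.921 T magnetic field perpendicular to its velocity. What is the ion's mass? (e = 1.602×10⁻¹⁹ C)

m ≈ 8.15×10⁻²⁶ kg

Combine |q|V = ½mv² and r = mv/(|q|B): eliminate v to get m = qB²r²/(2V).
m = (1.602×10⁻¹⁹)(0.921)²(0.0202)²/(2·340) ≈ 8.15×10⁻²⁶ kg.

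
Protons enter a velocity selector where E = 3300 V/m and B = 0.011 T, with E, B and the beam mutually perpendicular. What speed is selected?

v = 3.0×10⁵ m/s

For undeflected motion the electric and magnetic forces balance: qE = qvB.
v = E/B = 3300/0.011 = 3.0×10⁵ m/s.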